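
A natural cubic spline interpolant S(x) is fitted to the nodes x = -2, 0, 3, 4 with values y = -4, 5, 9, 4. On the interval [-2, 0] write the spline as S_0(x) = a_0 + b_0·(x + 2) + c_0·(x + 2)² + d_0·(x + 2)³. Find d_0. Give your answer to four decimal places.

With σ_i denoting the second derivative at x_i, h_i = 2, 3, 1, and Δ_i = (y_(i+1) − y_i)/h_i = 9/2, 4/3, -5:
  2·σ_0 + 10·σ_1 + 3·σ_2 = 6(Δ_1 - Δ_0) = -19
  3·σ_1 + 8·σ_2 + 1·σ_3 = 6(Δ_2 - Δ_1) = -38
Natural end conditions: σ_0 = σ_3 = 0.
Solving: σ_0 = 0, σ_1 = -38/71, σ_2 = -323/71, σ_3 = 0.
On [-2, 0], with S_0(x) = a_0 + b_0·(x + 2) + c_0·(x + 2)² + d_0·(x + 2)³: c_0 = σ_0/2 = 0, d_0 = (σ_1 - σ_0)/(6h_0) = -19/426, b_0 = Δ_0 - h_0(2σ_0 + σ_1)/6 = 1993/426.

-0.0446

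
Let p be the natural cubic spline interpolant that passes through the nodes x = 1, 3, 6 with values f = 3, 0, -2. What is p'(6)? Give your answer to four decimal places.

Let σ_i = p''(x_i). Step sizes h_i = 2, 3; slopes of the chords Δ_i = (y_(i+1) - y_i)/h_i = -3/2, -2/3.
  2·σ_0 + 10·σ_1 + 3·σ_2 = 6(Δ_1 - Δ_0) = 5
Natural end conditions: σ_0 = σ_2 = 0.
Solving the tridiagonal system: σ_0 = 0, σ_1 = 1/2, σ_2 = 0.
On [3, 6], p'(x) = b_1 + 2c_1·(x - 3) + 3d_1·(x - 3)² with b_1 = Δ_1 - h_1(2σ_1 + σ_2)/6 = -7/6, c_1 = σ_1/2 = 1/4, d_1 = (σ_2 - σ_1)/(6h_1) = -1/36. So p'(6) = -5/12.

-0.4167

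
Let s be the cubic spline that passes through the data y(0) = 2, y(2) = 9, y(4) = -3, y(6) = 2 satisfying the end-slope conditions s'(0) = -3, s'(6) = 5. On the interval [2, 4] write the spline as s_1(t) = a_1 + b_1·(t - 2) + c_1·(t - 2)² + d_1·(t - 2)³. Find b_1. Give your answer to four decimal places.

-0.1667

Put M_i = s'' at the i-th knot. Here h = (2, 2, 2) and Δ = (7/2, -6, 5/2), so the interior equations h_(i-1)·M_(i-1) + 2(h_(i-1)+h_i)·M_i + h_i·M_(i+1) = 6(Δ_i − Δ_(i-1)) read
  2·M_0 + 8·M_1 + 2·M_2 = 6(Δ_1 - Δ_0) = -57
  2·M_1 + 8·M_2 + 2·M_3 = 6(Δ_2 - Δ_1) = 51
Clamped end conditions give two more equations: 2h_0·M_0 + h_0·M_1 = 6(Δ_0 - s'(0)) = 39 and h_2·M_2 + 2h_2·M_3 = 6(s'(6) - Δ_2) = 15.
Hence M_0 = 50/3, M_1 = -83/6, M_2 = 61/6, M_3 = -4/3.
On [2, 4], with s_1(t) = a_1 + b_1·(t - 2) + c_1·(t - 2)² + d_1·(t - 2)³: c_1 = M_1/2 = -83/12, d_1 = (M_2 - M_1)/(6h_1) = 2, b_1 = Δ_1 - h_1(2M_1 + M_2)/6 = -1/6.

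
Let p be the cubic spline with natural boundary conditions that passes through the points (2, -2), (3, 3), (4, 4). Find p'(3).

Put M_i = p'' at the i-th knot. Here h = (1, 1) and Δ = (5, 1), so the interior equations h_(i-1)·M_(i-1) + 2(h_(i-1)+h_i)·M_i + h_i·M_(i+1) = 6(Δ_i − Δ_(i-1)) read
  1·M_0 + 4·M_1 + 1·M_2 = 6(Δ_1 - Δ_0) = -24
Natural end conditions: M_0 = M_2 = 0.
Hence M_0 = 0, M_1 = -6, M_2 = 0.
On [3, 4], p'(x) = b_1 + 2c_1·(x - 3) + 3d_1·(x - 3)² with b_1 = Δ_1 - h_1(2M_1 + M_2)/6 = 3, c_1 = M_1/2 = -3, d_1 = (M_2 - M_1)/(6h_1) = 1. So p'(3) = 3.

3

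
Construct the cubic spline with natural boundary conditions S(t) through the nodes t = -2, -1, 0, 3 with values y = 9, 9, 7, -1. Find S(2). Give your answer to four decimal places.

Let M_i = S''(x_i). Step sizes h_i = 1, 1, 3; slopes of the chords Δ_i = (y_(i+1) - y_i)/h_i = 0, -2, -8/3.
  1·M_0 + 4·M_1 + 1·M_2 = 6(Δ_1 - Δ_0) = -12
  1·M_1 + 8·M_2 + 3·M_3 = 6(Δ_2 - Δ_1) = -4
Natural end conditions: M_0 = M_3 = 0.
Solving the tridiagonal system: M_0 = 0, M_1 = -92/31, M_2 = -4/31, M_3 = 0.
On [0, 3], S(t) = 7 - 236/93·t - 2/31·t² + 2/279·t³.
With t = 2: S(2) = 481/279.

1.7240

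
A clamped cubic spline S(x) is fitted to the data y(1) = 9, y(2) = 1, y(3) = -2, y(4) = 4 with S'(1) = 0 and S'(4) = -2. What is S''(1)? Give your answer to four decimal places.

Write M_i for S''(x_i). With h_i = 1, 1, 1 and divided differences Δ_i = -8, -3, 6, the continuity of S' gives the tridiagonal system
  1·M_0 + 4·M_1 + 1·M_2 = 6(Δ_1 - Δ_0) = 30
  1·M_1 + 4·M_2 + 1·M_3 = 6(Δ_2 - Δ_1) = 54
Clamped end conditions give two more equations: 2h_0·M_0 + h_0·M_1 = 6(Δ_0 - S'(1)) = -48 and h_2·M_2 + 2h_2·M_3 = 6(S'(4) - Δ_2) = -48.
Solving: M_0 = -434/15, M_1 = 148/15, M_2 = 292/15, M_3 = -506/15.

-28.9333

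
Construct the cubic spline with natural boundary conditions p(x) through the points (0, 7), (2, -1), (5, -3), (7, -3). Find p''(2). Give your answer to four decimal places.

2.0659

Let m_i = p''(x_i). Step sizes h_i = 2, 3, 2; slopes of the chords Δ_i = (y_(i+1) - y_i)/h_i = -4, -2/3, 0.
  2·m_0 + 10·m_1 + 3·m_2 = 6(Δ_1 - Δ_0) = 20
  3·m_1 + 10·m_2 + 2·m_3 = 6(Δ_2 - Δ_1) = 4
Natural end conditions: m_0 = m_3 = 0.
Solving the tridiagonal system: m_0 = 0, m_1 = 188/91, m_2 = -20/91, m_3 = 0.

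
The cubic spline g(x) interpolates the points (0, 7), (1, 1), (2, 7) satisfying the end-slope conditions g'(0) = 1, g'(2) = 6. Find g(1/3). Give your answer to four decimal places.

5.7222

Put σ_i = g'' at the i-th knot. Here h = (1, 1) and Δ = (-6, 6), so the interior equations h_(i-1)·σ_(i-1) + 2(h_(i-1)+h_i)·σ_i + h_i·σ_(i+1) = 6(Δ_i − Δ_(i-1)) read
  1·σ_0 + 4·σ_1 + 1·σ_2 = 6(Δ_1 - Δ_0) = 72
Clamped end conditions give two more equations: 2h_0·σ_0 + h_0·σ_1 = 6(Δ_0 - g'(0)) = -42 and h_1·σ_1 + 2h_1·σ_2 = 6(g'(2) - Δ_1) = 0.
Hence σ_0 = -73/2, σ_1 = 31, σ_2 = -31/2.
On [0, 1], g(x) = 7 + 1·x - 73/4·x² + 45/4·x³.
With x = 1/3: g(1/3) = 103/18.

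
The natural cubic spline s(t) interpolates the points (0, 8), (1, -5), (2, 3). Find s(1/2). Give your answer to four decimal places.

Put M_i = s'' at the i-th knot. Here h = (1, 1) and Δ = (-13, 8), so the interior equations h_(i-1)·M_(i-1) + 2(h_(i-1)+h_i)·M_i + h_i·M_(i+1) = 6(Δ_i − Δ_(i-1)) read
  1·M_0 + 4·M_1 + 1·M_2 = 6(Δ_1 - Δ_0) = 126
Natural end conditions: M_0 = M_2 = 0.
Hence M_0 = 0, M_1 = 63/2, M_2 = 0.
On [0, 1], s(t) = 8 - 73/4·t + 0·t² + 21/4·t³.
With t = 1/2: s(1/2) = -15/32.

-0.4688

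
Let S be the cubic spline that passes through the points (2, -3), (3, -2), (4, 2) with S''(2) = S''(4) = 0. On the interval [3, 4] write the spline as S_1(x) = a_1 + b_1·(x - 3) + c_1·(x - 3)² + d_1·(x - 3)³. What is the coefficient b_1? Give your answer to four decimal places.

2.5000

Put m_i = S'' at the i-th knot. Here h = (1, 1) and Δ = (1, 4), so the interior equations h_(i-1)·m_(i-1) + 2(h_(i-1)+h_i)·m_i + h_i·m_(i+1) = 6(Δ_i − Δ_(i-1)) read
  1·m_0 + 4·m_1 + 1·m_2 = 6(Δ_1 - Δ_0) = 18
Natural end conditions: m_0 = m_2 = 0.
Forward elimination and back-substitution give m_0 = 0, m_1 = 9/2, m_2 = 0.
On [3, 4], with S_1(x) = a_1 + b_1·(x - 3) + c_1·(x - 3)² + d_1·(x - 3)³: c_1 = m_1/2 = 9/4, d_1 = (m_2 - m_1)/(6h_1) = -3/4, b_1 = Δ_1 - h_1(2m_1 + m_2)/6 = 5/2.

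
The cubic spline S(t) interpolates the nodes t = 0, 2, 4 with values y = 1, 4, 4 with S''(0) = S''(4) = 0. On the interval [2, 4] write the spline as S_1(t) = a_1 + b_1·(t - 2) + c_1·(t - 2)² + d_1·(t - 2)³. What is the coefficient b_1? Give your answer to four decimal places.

0.7500

Let M_i = S''(x_i). Step sizes h_i = 2, 2; slopes of the chords Δ_i = (y_(i+1) - y_i)/h_i = 3/2, 0.
  2·M_0 + 8·M_1 + 2·M_2 = 6(Δ_1 - Δ_0) = -9
Natural end conditions: M_0 = M_2 = 0.
Hence M_0 = 0, M_1 = -9/8, M_2 = 0.
On [2, 4], with S_1(t) = a_1 + b_1·(t - 2) + c_1·(t - 2)² + d_1·(t - 2)³: c_1 = M_1/2 = -9/16, d_1 = (M_2 - M_1)/(6h_1) = 3/32, b_1 = Δ_1 - h_1(2M_1 + M_2)/6 = 3/4.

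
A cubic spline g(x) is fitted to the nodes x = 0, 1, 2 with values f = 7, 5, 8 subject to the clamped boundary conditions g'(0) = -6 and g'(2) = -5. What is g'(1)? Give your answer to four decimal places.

3.5000

With σ_i denoting the second derivative at x_i, h_i = 1, 1, and Δ_i = (y_(i+1) − y_i)/h_i = -2, 3:
  1·σ_0 + 4·σ_1 + 1·σ_2 = 6(Δ_1 - Δ_0) = 30
Clamped end conditions give two more equations: 2h_0·σ_0 + h_0·σ_1 = 6(Δ_0 - g'(0)) = 24 and h_1·σ_1 + 2h_1·σ_2 = 6(g'(2) - Δ_1) = -48.
Hence σ_0 = 5, σ_1 = 14, σ_2 = -31.
On [1, 2], g'(x) = b_1 + 2c_1·(x - 1) + 3d_1·(x - 1)² with b_1 = Δ_1 - h_1(2σ_1 + σ_2)/6 = 7/2, c_1 = σ_1/2 = 7, d_1 = (σ_2 - σ_1)/(6h_1) = -15/2. So g'(1) = 7/2.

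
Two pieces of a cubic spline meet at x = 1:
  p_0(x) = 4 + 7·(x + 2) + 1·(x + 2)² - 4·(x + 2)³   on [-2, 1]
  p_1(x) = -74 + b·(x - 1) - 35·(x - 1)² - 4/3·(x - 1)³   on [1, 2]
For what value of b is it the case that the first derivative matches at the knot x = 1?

p_0'(x) = 7 + 2·(x + 2) - 12·(x + 2)², so p_0'(1) = -95. On the right, p_1'(1) = b, so b = -95.

-95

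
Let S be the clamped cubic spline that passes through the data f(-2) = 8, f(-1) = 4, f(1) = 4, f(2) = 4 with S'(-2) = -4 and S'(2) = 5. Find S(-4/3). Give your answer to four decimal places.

Put m_i = S'' at the i-th knot. Here h = (1, 2, 1) and Δ = (-4, 0, 0), so the interior equations h_(i-1)·m_(i-1) + 2(h_(i-1)+h_i)·m_i + h_i·m_(i+1) = 6(Δ_i − Δ_(i-1)) read
  1·m_0 + 6·m_1 + 2·m_2 = 6(Δ_1 - Δ_0) = 24
  2·m_1 + 6·m_2 + 1·m_3 = 6(Δ_2 - Δ_1) = 0
Clamped end conditions give two more equations: 2h_0·m_0 + h_0·m_1 = 6(Δ_0 - S'(-2)) = 0 and h_2·m_2 + 2h_2·m_3 = 6(S'(2) - Δ_2) = 30.
Hence m_0 = -108/35, m_1 = 216/35, m_2 = -174/35, m_3 = 612/35.
On [-2, -1], S(x) = 8 - 4·(x + 2) - 54/35·(x + 2)² + 54/35·(x + 2)³.
With (x + 2) = 2/3: S(-4/3) = 536/105.

5.1048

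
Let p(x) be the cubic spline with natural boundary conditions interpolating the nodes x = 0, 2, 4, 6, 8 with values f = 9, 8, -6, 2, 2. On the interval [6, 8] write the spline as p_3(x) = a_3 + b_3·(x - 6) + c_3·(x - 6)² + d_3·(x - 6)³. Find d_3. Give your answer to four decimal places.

0.4933

Let m_i = p''(x_i). Step sizes h_i = 2, 2, 2, 2; slopes of the chords Δ_i = (y_(i+1) - y_i)/h_i = -1/2, -7, 4, 0.
  2·m_0 + 8·m_1 + 2·m_2 = 6(Δ_1 - Δ_0) = -39
  2·m_1 + 8·m_2 + 2·m_3 = 6(Δ_2 - Δ_1) = 66
  2·m_2 + 8·m_3 + 2·m_4 = 6(Δ_3 - Δ_2) = -24
Natural end conditions: m_0 = m_4 = 0.
Hence m_0 = 0, m_1 = -873/112, m_2 = 327/28, m_3 = -663/112, m_4 = 0.
On [6, 8], with p_3(x) = a_3 + b_3·(x - 6) + c_3·(x - 6)² + d_3·(x - 6)³: c_3 = m_3/2 = -663/224, d_3 = (m_4 - m_3)/(6h_3) = 221/448, b_3 = Δ_3 - h_3(2m_3 + m_4)/6 = 221/56.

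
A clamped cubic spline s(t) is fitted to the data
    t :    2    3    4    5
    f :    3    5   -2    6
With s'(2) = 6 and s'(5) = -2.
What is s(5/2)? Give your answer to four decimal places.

5.4917

Put M_i = s'' at the i-th knot. Here h = (1, 1, 1) and Δ = (2, -7, 8), so the interior equations h_(i-1)·M_(i-1) + 2(h_(i-1)+h_i)·M_i + h_i·M_(i+1) = 6(Δ_i − Δ_(i-1)) read
  1·M_0 + 4·M_1 + 1·M_2 = 6(Δ_1 - Δ_0) = -54
  1·M_1 + 4·M_2 + 1·M_3 = 6(Δ_2 - Δ_1) = 90
Clamped end conditions give two more equations: 2h_0·M_0 + h_0·M_1 = 6(Δ_0 - s'(2)) = -24 and h_2·M_2 + 2h_2·M_3 = 6(s'(5) - Δ_2) = -60.
Solving the tridiagonal system: M_0 = -2/15, M_1 = -356/15, M_2 = 616/15, M_3 = -758/15.
On [2, 3], s(t) = 3 + 6·(t - 2) - 1/15·(t - 2)² - 59/15·(t - 2)³.
With (t - 2) = 1/2: s(5/2) = 659/120.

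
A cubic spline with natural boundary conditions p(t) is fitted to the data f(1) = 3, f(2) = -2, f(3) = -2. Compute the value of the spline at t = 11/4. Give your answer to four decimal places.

-2.2930

Write m_i for p''(x_i). With h_i = 1, 1 and divided differences Δ_i = -5, 0, the continuity of p' gives the tridiagonal system
  1·m_0 + 4·m_1 + 1·m_2 = 6(Δ_1 - Δ_0) = 30
Natural end conditions: m_0 = m_2 = 0.
Solving: m_0 = 0, m_1 = 15/2, m_2 = 0.
On [2, 3], p(t) = -2 - 5/2·(t - 2) + 15/4·(t - 2)² - 5/4·(t - 2)³.
With (t - 2) = 3/4: p(11/4) = -587/256.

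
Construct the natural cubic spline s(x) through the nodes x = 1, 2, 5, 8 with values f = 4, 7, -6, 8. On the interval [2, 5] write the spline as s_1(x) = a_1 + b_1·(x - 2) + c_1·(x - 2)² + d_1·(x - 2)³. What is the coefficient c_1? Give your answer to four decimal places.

-3.9655

With M_i denoting the second derivative at x_i, h_i = 1, 3, 3, and Δ_i = (y_(i+1) − y_i)/h_i = 3, -13/3, 14/3:
  1·M_0 + 8·M_1 + 3·M_2 = 6(Δ_1 - Δ_0) = -44
  3·M_1 + 12·M_2 + 3·M_3 = 6(Δ_2 - Δ_1) = 54
Natural end conditions: M_0 = M_3 = 0.
Hence M_0 = 0, M_1 = -230/29, M_2 = 188/29, M_3 = 0.
On [2, 5], with s_1(x) = a_1 + b_1·(x - 2) + c_1·(x - 2)² + d_1·(x - 2)³: c_1 = M_1/2 = -115/29, d_1 = (M_2 - M_1)/(6h_1) = 209/261, b_1 = Δ_1 - h_1(2M_1 + M_2)/6 = 31/87.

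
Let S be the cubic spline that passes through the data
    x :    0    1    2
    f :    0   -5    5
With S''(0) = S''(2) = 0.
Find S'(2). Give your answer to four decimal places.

13.7500

Let σ_i = S''(x_i). Step sizes h_i = 1, 1; slopes of the chords Δ_i = (y_(i+1) - y_i)/h_i = -5, 10.
  1·σ_0 + 4·σ_1 + 1·σ_2 = 6(Δ_1 - Δ_0) = 90
Natural end conditions: σ_0 = σ_2 = 0.
Solving: σ_0 = 0, σ_1 = 45/2, σ_2 = 0.
On [1, 2], S'(x) = b_1 + 2c_1·(x - 1) + 3d_1·(x - 1)² with b_1 = Δ_1 - h_1(2σ_1 + σ_2)/6 = 5/2, c_1 = σ_1/2 = 45/4, d_1 = (σ_2 - σ_1)/(6h_1) = -15/4. So S'(2) = 55/4.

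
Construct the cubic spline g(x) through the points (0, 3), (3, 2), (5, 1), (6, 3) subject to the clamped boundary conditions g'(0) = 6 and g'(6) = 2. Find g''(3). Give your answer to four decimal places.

1.6140

Let M_i = g''(x_i). Step sizes h_i = 3, 2, 1; slopes of the chords Δ_i = (y_(i+1) - y_i)/h_i = -1/3, -1/2, 2.
  3·M_0 + 10·M_1 + 2·M_2 = 6(Δ_1 - Δ_0) = -1
  2·M_1 + 6·M_2 + 1·M_3 = 6(Δ_2 - Δ_1) = 15
Clamped end conditions give two more equations: 2h_0·M_0 + h_0·M_1 = 6(Δ_0 - g'(0)) = -38 and h_2·M_2 + 2h_2·M_3 = 6(g'(6) - Δ_2) = 0.
Solving: M_0 = -407/57, M_1 = 92/57, M_2 = 122/57, M_3 = -61/57.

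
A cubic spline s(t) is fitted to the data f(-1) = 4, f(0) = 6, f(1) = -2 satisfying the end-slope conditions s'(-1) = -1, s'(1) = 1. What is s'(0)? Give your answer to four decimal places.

-4.5000

With M_i denoting the second derivative at x_i, h_i = 1, 1, and Δ_i = (y_(i+1) − y_i)/h_i = 2, -8:
  1·M_0 + 4·M_1 + 1·M_2 = 6(Δ_1 - Δ_0) = -60
Clamped end conditions give two more equations: 2h_0·M_0 + h_0·M_1 = 6(Δ_0 - s'(-1)) = 18 and h_1·M_1 + 2h_1·M_2 = 6(s'(1) - Δ_1) = 54.
Hence M_0 = 25, M_1 = -32, M_2 = 43.
On [0, 1], s'(t) = b_1 + 2c_1·t + 3d_1·t² with b_1 = Δ_1 - h_1(2M_1 + M_2)/6 = -9/2, c_1 = M_1/2 = -16, d_1 = (M_2 - M_1)/(6h_1) = 25/2. So s'(0) = -9/2.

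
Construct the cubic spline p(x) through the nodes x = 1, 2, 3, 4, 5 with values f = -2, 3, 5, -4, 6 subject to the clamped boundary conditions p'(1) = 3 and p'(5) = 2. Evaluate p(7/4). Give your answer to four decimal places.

Put σ_i = p'' at the i-th knot. Here h = (1, 1, 1, 1) and Δ = (5, 2, -9, 10), so the interior equations h_(i-1)·σ_(i-1) + 2(h_(i-1)+h_i)·σ_i + h_i·σ_(i+1) = 6(Δ_i − Δ_(i-1)) read
  1·σ_0 + 4·σ_1 + 1·σ_2 = 6(Δ_1 - Δ_0) = -18
  1·σ_1 + 4·σ_2 + 1·σ_3 = 6(Δ_2 - Δ_1) = -66
  1·σ_2 + 4·σ_3 + 1·σ_4 = 6(Δ_3 - Δ_2) = 114
Clamped end conditions give two more equations: 2h_0·σ_0 + h_0·σ_1 = 6(Δ_0 - p'(1)) = 12 and h_3·σ_3 + 2h_3·σ_4 = 6(p'(5) - Δ_3) = -48.
Solving: σ_0 = 149/28, σ_1 = 19/14, σ_2 = -115/4, σ_3 = 667/14, σ_4 = -1339/28.
On [1, 2], p(x) = -2 + 3·(x - 1) + 149/56·(x - 1)² - 37/56·(x - 1)³.
With (x - 1) = 3/4: p(7/4) = 5261/3584.

1.4679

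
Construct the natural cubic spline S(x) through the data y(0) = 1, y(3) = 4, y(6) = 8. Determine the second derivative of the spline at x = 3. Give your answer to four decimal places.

With m_i denoting the second derivative at x_i, h_i = 3, 3, and Δ_i = (y_(i+1) − y_i)/h_i = 1, 4/3:
  3·m_0 + 12·m_1 + 3·m_2 = 6(Δ_1 - Δ_0) = 2
Natural end conditions: m_0 = m_2 = 0.
Solving: m_0 = 0, m_1 = 1/6, m_2 = 0.

0.1667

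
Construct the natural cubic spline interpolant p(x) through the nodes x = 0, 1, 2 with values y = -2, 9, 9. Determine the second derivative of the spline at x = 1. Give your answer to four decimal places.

Put m_i = p'' at the i-th knot. Here h = (1, 1) and Δ = (11, 0), so the interior equations h_(i-1)·m_(i-1) + 2(h_(i-1)+h_i)·m_i + h_i·m_(i+1) = 6(Δ_i − Δ_(i-1)) read
  1·m_0 + 4·m_1 + 1·m_2 = 6(Δ_1 - Δ_0) = -66
Natural end conditions: m_0 = m_2 = 0.
Hence m_0 = 0, m_1 = -33/2, m_2 = 0.

-16.5000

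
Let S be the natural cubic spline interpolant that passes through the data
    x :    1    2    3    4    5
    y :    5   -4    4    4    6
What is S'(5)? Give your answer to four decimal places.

Put M_i = S'' at the i-th knot. Here h = (1, 1, 1, 1) and Δ = (-9, 8, 0, 2), so the interior equations h_(i-1)·M_(i-1) + 2(h_(i-1)+h_i)·M_i + h_i·M_(i+1) = 6(Δ_i − Δ_(i-1)) read
  1·M_0 + 4·M_1 + 1·M_2 = 6(Δ_1 - Δ_0) = 102
  1·M_1 + 4·M_2 + 1·M_3 = 6(Δ_2 - Δ_1) = -48
  1·M_2 + 4·M_3 + 1·M_4 = 6(Δ_3 - Δ_2) = 12
Natural end conditions: M_0 = M_4 = 0.
Solving: M_0 = 0, M_1 = 867/28, M_2 = -153/7, M_3 = 237/28, M_4 = 0.
On [4, 5], S'(x) = b_3 + 2c_3·(x - 4) + 3d_3·(x - 4)² with b_3 = Δ_3 - h_3(2M_3 + M_4)/6 = -23/28, c_3 = M_3/2 = 237/56, d_3 = (M_4 - M_3)/(6h_3) = -79/56. So S'(5) = 191/56.

3.4107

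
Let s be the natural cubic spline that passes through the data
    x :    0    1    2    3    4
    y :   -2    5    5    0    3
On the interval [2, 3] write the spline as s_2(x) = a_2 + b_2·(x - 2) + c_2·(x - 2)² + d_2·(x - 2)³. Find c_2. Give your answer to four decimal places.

-4.5000

Let M_i = s''(x_i). Step sizes h_i = 1, 1, 1, 1; slopes of the chords Δ_i = (y_(i+1) - y_i)/h_i = 7, 0, -5, 3.
  1·M_0 + 4·M_1 + 1·M_2 = 6(Δ_1 - Δ_0) = -42
  1·M_1 + 4·M_2 + 1·M_3 = 6(Δ_2 - Δ_1) = -30
  1·M_2 + 4·M_3 + 1·M_4 = 6(Δ_3 - Δ_2) = 48
Natural end conditions: M_0 = M_4 = 0.
Hence M_0 = 0, M_1 = -33/4, M_2 = -9, M_3 = 57/4, M_4 = 0.
On [2, 3], with s_2(x) = a_2 + b_2·(x - 2) + c_2·(x - 2)² + d_2·(x - 2)³: c_2 = M_2/2 = -9/2, d_2 = (M_3 - M_2)/(6h_2) = 31/8, b_2 = Δ_2 - h_2(2M_2 + M_3)/6 = -35/8.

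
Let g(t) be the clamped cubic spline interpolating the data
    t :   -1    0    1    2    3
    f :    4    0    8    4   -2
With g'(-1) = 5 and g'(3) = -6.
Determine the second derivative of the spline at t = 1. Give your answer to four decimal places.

With σ_i denoting the second derivative at x_i, h_i = 1, 1, 1, 1, and Δ_i = (y_(i+1) − y_i)/h_i = -4, 8, -4, -6:
  1·σ_0 + 4·σ_1 + 1·σ_2 = 6(Δ_1 - Δ_0) = 72
  1·σ_1 + 4·σ_2 + 1·σ_3 = 6(Δ_2 - Δ_1) = -72
  1·σ_2 + 4·σ_3 + 1·σ_4 = 6(Δ_3 - Δ_2) = -12
Clamped end conditions give two more equations: 2h_0·σ_0 + h_0·σ_1 = 6(Δ_0 - g'(-1)) = -54 and h_3·σ_3 + 2h_3·σ_4 = 6(g'(3) - Δ_3) = 0.
Hence σ_0 = -1265/28, σ_1 = 509/14, σ_2 = -113/4, σ_3 = 65/14, σ_4 = -65/28.

-28.2500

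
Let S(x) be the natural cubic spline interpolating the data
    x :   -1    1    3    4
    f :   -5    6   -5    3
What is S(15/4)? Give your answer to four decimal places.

0.3075

Write M_i for S''(x_i). With h_i = 2, 2, 1 and divided differences Δ_i = 11/2, -11/2, 8, the continuity of S' gives the tridiagonal system
  2·M_0 + 8·M_1 + 2·M_2 = 6(Δ_1 - Δ_0) = -66
  2·M_1 + 6·M_2 + 1·M_3 = 6(Δ_2 - Δ_1) = 81
Natural end conditions: M_0 = M_3 = 0.
Solving the tridiagonal system: M_0 = 0, M_1 = -279/22, M_2 = 195/11, M_3 = 0.
On [3, 4], S(x) = -5 + 23/11·(x - 3) + 195/22·(x - 3)² - 65/22·(x - 3)³.
With (x - 3) = 3/4: S(15/4) = 433/1408.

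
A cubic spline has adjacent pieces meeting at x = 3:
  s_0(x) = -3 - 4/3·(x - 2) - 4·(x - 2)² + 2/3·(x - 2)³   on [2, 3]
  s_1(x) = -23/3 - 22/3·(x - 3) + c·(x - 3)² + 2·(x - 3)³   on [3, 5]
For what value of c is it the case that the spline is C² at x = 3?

-2

s_0''(x) = -8 + 4·(x - 2), so s_0''(3) = -4. On the right, s_1''(3) = 2c, so c = -2.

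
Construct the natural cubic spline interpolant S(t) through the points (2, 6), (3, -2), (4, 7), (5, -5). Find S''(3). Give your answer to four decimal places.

Put σ_i = S'' at the i-th knot. Here h = (1, 1, 1) and Δ = (-8, 9, -12), so the interior equations h_(i-1)·σ_(i-1) + 2(h_(i-1)+h_i)·σ_i + h_i·σ_(i+1) = 6(Δ_i − Δ_(i-1)) read
  1·σ_0 + 4·σ_1 + 1·σ_2 = 6(Δ_1 - Δ_0) = 102
  1·σ_1 + 4·σ_2 + 1·σ_3 = 6(Δ_2 - Δ_1) = -126
Natural end conditions: σ_0 = σ_3 = 0.
Solving the tridiagonal system: σ_0 = 0, σ_1 = 178/5, σ_2 = -202/5, σ_3 = 0.

35.6000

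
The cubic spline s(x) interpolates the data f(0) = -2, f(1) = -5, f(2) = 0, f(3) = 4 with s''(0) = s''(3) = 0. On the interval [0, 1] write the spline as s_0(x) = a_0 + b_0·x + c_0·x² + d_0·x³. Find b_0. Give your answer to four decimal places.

-5.2000

Let M_i = s''(x_i). Step sizes h_i = 1, 1, 1; slopes of the chords Δ_i = (y_(i+1) - y_i)/h_i = -3, 5, 4.
  1·M_0 + 4·M_1 + 1·M_2 = 6(Δ_1 - Δ_0) = 48
  1·M_1 + 4·M_2 + 1·M_3 = 6(Δ_2 - Δ_1) = -6
Natural end conditions: M_0 = M_3 = 0.
Solving the tridiagonal system: M_0 = 0, M_1 = 66/5, M_2 = -24/5, M_3 = 0.
On [0, 1], with s_0(x) = a_0 + b_0·x + c_0·x² + d_0·x³: c_0 = M_0/2 = 0, d_0 = (M_1 - M_0)/(6h_0) = 11/5, b_0 = Δ_0 - h_0(2M_0 + M_1)/6 = -26/5.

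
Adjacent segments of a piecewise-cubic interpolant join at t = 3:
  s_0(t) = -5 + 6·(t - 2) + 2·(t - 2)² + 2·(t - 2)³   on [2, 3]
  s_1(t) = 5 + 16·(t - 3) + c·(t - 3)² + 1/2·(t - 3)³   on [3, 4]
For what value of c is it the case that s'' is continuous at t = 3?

s_0''(t) = 4 + 12·(t - 2), so s_0''(3) = 16. On the right, s_1''(3) = 2c, so c = 8.

8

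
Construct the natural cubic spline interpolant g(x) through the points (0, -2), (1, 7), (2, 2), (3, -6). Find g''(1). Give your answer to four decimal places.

-21.2000

Write M_i for g''(x_i). With h_i = 1, 1, 1 and divided differences Δ_i = 9, -5, -8, the continuity of g' gives the tridiagonal system
  1·M_0 + 4·M_1 + 1·M_2 = 6(Δ_1 - Δ_0) = -84
  1·M_1 + 4·M_2 + 1·M_3 = 6(Δ_2 - Δ_1) = -18
Natural end conditions: M_0 = M_3 = 0.
Solving the tridiagonal system: M_0 = 0, M_1 = -106/5, M_2 = 4/5, M_3 = 0.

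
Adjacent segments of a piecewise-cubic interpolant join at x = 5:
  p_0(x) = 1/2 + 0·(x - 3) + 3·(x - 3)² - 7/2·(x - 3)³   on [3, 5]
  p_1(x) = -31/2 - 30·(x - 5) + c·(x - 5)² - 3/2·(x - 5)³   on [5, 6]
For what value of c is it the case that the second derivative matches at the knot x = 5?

p_0''(x) = 6 - 21·(x - 3), so p_0''(5) = -36. On the right, p_1''(5) = 2c, so c = -18.

-18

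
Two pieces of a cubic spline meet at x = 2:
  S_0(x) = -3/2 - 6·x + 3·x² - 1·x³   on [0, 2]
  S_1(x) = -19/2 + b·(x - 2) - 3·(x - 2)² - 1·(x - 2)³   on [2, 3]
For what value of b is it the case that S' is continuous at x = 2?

S_0'(x) = -6 + 6·x - 3·x², so S_0'(2) = -6. On the right, S_1'(2) = b, so b = -6.

-6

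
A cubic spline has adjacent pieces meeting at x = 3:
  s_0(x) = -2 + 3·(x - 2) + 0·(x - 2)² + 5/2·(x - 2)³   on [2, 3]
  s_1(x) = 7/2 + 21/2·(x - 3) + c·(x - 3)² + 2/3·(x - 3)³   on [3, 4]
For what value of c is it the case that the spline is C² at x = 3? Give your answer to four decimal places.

7.5000

s_0''(x) = 0 + 15·(x - 2), so s_0''(3) = 15. On the right, s_1''(3) = 2c, so c = 15/2.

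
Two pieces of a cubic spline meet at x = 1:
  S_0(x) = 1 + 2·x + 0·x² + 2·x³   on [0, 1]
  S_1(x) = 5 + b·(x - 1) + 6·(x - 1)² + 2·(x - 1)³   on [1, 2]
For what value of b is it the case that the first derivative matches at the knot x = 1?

S_0'(x) = 2 + 0·x + 6·x², so S_0'(1) = 8. On the right, S_1'(1) = b, so b = 8.

8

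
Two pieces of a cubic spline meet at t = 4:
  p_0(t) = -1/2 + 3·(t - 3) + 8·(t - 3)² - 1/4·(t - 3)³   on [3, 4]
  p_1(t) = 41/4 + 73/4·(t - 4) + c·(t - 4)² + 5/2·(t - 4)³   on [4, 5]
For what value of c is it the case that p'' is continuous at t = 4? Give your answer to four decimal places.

p_0''(t) = 16 - 3/2·(t - 3), so p_0''(4) = 29/2. On the right, p_1''(4) = 2c, so c = 29/4.

7.2500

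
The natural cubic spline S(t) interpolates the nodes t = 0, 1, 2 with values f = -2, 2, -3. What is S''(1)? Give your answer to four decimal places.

Write σ_i for S''(x_i). With h_i = 1, 1 and divided differences Δ_i = 4, -5, the continuity of S' gives the tridiagonal system
  1·σ_0 + 4·σ_1 + 1·σ_2 = 6(Δ_1 - Δ_0) = -54
Natural end conditions: σ_0 = σ_2 = 0.
Hence σ_0 = 0, σ_1 = -27/2, σ_2 = 0.

-13.5000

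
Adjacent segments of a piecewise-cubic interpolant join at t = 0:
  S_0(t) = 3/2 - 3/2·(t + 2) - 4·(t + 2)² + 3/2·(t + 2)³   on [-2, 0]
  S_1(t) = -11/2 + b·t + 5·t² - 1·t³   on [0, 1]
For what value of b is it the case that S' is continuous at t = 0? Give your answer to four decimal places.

S_0'(t) = -3/2 - 8·(t + 2) + 9/2·(t + 2)², so S_0'(0) = 1/2. On the right, S_1'(0) = b, so b = 1/2.

0.5000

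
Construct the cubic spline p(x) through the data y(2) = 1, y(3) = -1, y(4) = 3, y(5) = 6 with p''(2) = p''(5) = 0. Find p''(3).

10

With M_i denoting the second derivative at x_i, h_i = 1, 1, 1, and Δ_i = (y_(i+1) − y_i)/h_i = -2, 4, 3:
  1·M_0 + 4·M_1 + 1·M_2 = 6(Δ_1 - Δ_0) = 36
  1·M_1 + 4·M_2 + 1·M_3 = 6(Δ_2 - Δ_1) = -6
Natural end conditions: M_0 = M_3 = 0.
Hence M_0 = 0, M_1 = 10, M_2 = -4, M_3 = 0.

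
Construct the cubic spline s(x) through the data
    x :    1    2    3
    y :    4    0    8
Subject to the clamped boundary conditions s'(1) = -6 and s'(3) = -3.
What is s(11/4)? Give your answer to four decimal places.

7.4180

Write M_i for s''(x_i). With h_i = 1, 1 and divided differences Δ_i = -4, 8, the continuity of s' gives the tridiagonal system
  1·M_0 + 4·M_1 + 1·M_2 = 6(Δ_1 - Δ_0) = 72
Clamped end conditions give two more equations: 2h_0·M_0 + h_0·M_1 = 6(Δ_0 - s'(1)) = 12 and h_1·M_1 + 2h_1·M_2 = 6(s'(3) - Δ_1) = -66.
Solving: M_0 = -21/2, M_1 = 33, M_2 = -99/2.
On [2, 3], s(x) = 0 + 21/4·(x - 2) + 33/2·(x - 2)² - 55/4·(x - 2)³.
With (x - 2) = 3/4: s(11/4) = 1899/256.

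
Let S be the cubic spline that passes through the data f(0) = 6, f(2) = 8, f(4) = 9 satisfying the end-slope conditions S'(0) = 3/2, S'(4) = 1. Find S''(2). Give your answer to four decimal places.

Put m_i = S'' at the i-th knot. Here h = (2, 2) and Δ = (1, 1/2), so the interior equations h_(i-1)·m_(i-1) + 2(h_(i-1)+h_i)·m_i + h_i·m_(i+1) = 6(Δ_i − Δ_(i-1)) read
  2·m_0 + 8·m_1 + 2·m_2 = 6(Δ_1 - Δ_0) = -3
Clamped end conditions give two more equations: 2h_0·m_0 + h_0·m_1 = 6(Δ_0 - S'(0)) = -3 and h_1·m_1 + 2h_1·m_2 = 6(S'(4) - Δ_1) = 3.
Solving: m_0 = -1/2, m_1 = -1/2, m_2 = 1.

-0.5000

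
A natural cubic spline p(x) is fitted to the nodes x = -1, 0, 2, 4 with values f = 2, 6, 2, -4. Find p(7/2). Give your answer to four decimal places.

-2.6278

With m_i denoting the second derivative at x_i, h_i = 1, 2, 2, and Δ_i = (y_(i+1) − y_i)/h_i = 4, -2, -3:
  1·m_0 + 6·m_1 + 2·m_2 = 6(Δ_1 - Δ_0) = -36
  2·m_1 + 8·m_2 + 2·m_3 = 6(Δ_2 - Δ_1) = -6
Natural end conditions: m_0 = m_3 = 0.
Hence m_0 = 0, m_1 = -69/11, m_2 = 9/11, m_3 = 0.
On [2, 4], p(x) = 2 - 39/11·(x - 2) + 9/22·(x - 2)² - 3/44·(x - 2)³.
With (x - 2) = 3/2: p(7/2) = -925/352.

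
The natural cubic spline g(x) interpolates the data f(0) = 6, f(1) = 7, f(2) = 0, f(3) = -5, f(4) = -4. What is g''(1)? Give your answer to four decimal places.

-13.0714

With σ_i denoting the second derivative at x_i, h_i = 1, 1, 1, 1, and Δ_i = (y_(i+1) − y_i)/h_i = 1, -7, -5, 1:
  1·σ_0 + 4·σ_1 + 1·σ_2 = 6(Δ_1 - Δ_0) = -48
  1·σ_1 + 4·σ_2 + 1·σ_3 = 6(Δ_2 - Δ_1) = 12
  1·σ_2 + 4·σ_3 + 1·σ_4 = 6(Δ_3 - Δ_2) = 36
Natural end conditions: σ_0 = σ_4 = 0.
Solving: σ_0 = 0, σ_1 = -183/14, σ_2 = 30/7, σ_3 = 111/14, σ_4 = 0.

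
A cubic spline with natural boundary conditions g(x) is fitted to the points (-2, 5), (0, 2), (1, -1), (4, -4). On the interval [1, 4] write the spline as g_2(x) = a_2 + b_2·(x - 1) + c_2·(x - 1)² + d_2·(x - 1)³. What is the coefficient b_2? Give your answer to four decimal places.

Put M_i = g'' at the i-th knot. Here h = (2, 1, 3) and Δ = (-3/2, -3, -1), so the interior equations h_(i-1)·M_(i-1) + 2(h_(i-1)+h_i)·M_i + h_i·M_(i+1) = 6(Δ_i − Δ_(i-1)) read
  2·M_0 + 6·M_1 + 1·M_2 = 6(Δ_1 - Δ_0) = -9
  1·M_1 + 8·M_2 + 3·M_3 = 6(Δ_2 - Δ_1) = 12
Natural end conditions: M_0 = M_3 = 0.
Solving the tridiagonal system: M_0 = 0, M_1 = -84/47, M_2 = 81/47, M_3 = 0.
On [1, 4], with g_2(x) = a_2 + b_2·(x - 1) + c_2·(x - 1)² + d_2·(x - 1)³: c_2 = M_2/2 = 81/94, d_2 = (M_3 - M_2)/(6h_2) = -9/94, b_2 = Δ_2 - h_2(2M_2 + M_3)/6 = -128/47.

-2.7234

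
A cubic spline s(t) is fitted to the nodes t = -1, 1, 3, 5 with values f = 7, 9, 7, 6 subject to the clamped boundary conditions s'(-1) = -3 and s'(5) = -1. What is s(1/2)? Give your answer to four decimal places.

8.1156

Write m_i for s''(x_i). With h_i = 2, 2, 2 and divided differences Δ_i = 1, -1, -1/2, the continuity of s' gives the tridiagonal system
  2·m_0 + 8·m_1 + 2·m_2 = 6(Δ_1 - Δ_0) = -12
  2·m_1 + 8·m_2 + 2·m_3 = 6(Δ_2 - Δ_1) = 3
Clamped end conditions give two more equations: 2h_0·m_0 + h_0·m_1 = 6(Δ_0 - s'(-1)) = 24 and h_2·m_2 + 2h_2·m_3 = 6(s'(5) - Δ_2) = -3.
Solving: m_0 = 239/30, m_1 = -59/15, m_2 = 53/30, m_3 = -49/30.
On [-1, 1], s(t) = 7 - 3·(t + 1) + 239/60·(t + 1)² - 119/120·(t + 1)³.
With (t + 1) = 3/2: s(1/2) = 2597/320.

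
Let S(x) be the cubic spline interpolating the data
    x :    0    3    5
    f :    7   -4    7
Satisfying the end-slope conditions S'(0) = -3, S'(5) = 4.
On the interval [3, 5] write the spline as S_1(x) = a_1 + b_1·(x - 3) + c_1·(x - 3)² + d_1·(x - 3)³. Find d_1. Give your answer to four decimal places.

-1.2125

Put M_i = S'' at the i-th knot. Here h = (3, 2) and Δ = (-11/3, 11/2), so the interior equations h_(i-1)·M_(i-1) + 2(h_(i-1)+h_i)·M_i + h_i·M_(i+1) = 6(Δ_i − Δ_(i-1)) read
  3·M_0 + 10·M_1 + 2·M_2 = 6(Δ_1 - Δ_0) = 55
Clamped end conditions give two more equations: 2h_0·M_0 + h_0·M_1 = 6(Δ_0 - S'(0)) = -4 and h_1·M_1 + 2h_1·M_2 = 6(S'(5) - Δ_1) = -9.
Solving the tridiagonal system: M_0 = -143/30, M_1 = 41/5, M_2 = -127/20.
On [3, 5], with S_1(x) = a_1 + b_1·(x - 3) + c_1·(x - 3)² + d_1·(x - 3)³: c_1 = M_1/2 = 41/10, d_1 = (M_2 - M_1)/(6h_1) = -97/80, b_1 = Δ_1 - h_1(2M_1 + M_2)/6 = 43/20.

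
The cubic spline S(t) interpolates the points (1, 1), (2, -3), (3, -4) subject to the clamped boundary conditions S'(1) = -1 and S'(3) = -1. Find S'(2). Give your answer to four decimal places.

With M_i denoting the second derivative at x_i, h_i = 1, 1, and Δ_i = (y_(i+1) − y_i)/h_i = -4, -1:
  1·M_0 + 4·M_1 + 1·M_2 = 6(Δ_1 - Δ_0) = 18
Clamped end conditions give two more equations: 2h_0·M_0 + h_0·M_1 = 6(Δ_0 - S'(1)) = -18 and h_1·M_1 + 2h_1·M_2 = 6(S'(3) - Δ_1) = 0.
Solving: M_0 = -27/2, M_1 = 9, M_2 = -9/2.
On [2, 3], S'(t) = b_1 + 2c_1·(t - 2) + 3d_1·(t - 2)² with b_1 = Δ_1 - h_1(2M_1 + M_2)/6 = -13/4, c_1 = M_1/2 = 9/2, d_1 = (M_2 - M_1)/(6h_1) = -9/4. So S'(2) = -13/4.

-3.2500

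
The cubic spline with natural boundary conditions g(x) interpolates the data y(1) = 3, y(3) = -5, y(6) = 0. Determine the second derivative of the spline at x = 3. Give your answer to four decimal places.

3.4000

Let M_i = g''(x_i). Step sizes h_i = 2, 3; slopes of the chords Δ_i = (y_(i+1) - y_i)/h_i = -4, 5/3.
  2·M_0 + 10·M_1 + 3·M_2 = 6(Δ_1 - Δ_0) = 34
Natural end conditions: M_0 = M_2 = 0.
Solving: M_0 = 0, M_1 = 17/5, M_2 = 0.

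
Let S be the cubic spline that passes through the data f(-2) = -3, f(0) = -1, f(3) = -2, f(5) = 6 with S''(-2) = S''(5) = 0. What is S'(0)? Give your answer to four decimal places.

With M_i denoting the second derivative at x_i, h_i = 2, 3, 2, and Δ_i = (y_(i+1) − y_i)/h_i = 1, -1/3, 4:
  2·M_0 + 10·M_1 + 3·M_2 = 6(Δ_1 - Δ_0) = -8
  3·M_1 + 10·M_2 + 2·M_3 = 6(Δ_2 - Δ_1) = 26
Natural end conditions: M_0 = M_3 = 0.
Hence M_0 = 0, M_1 = -158/91, M_2 = 284/91, M_3 = 0.
On [0, 3], S'(x) = b_1 + 2c_1·x + 3d_1·x² with b_1 = Δ_1 - h_1(2M_1 + M_2)/6 = -43/273, c_1 = M_1/2 = -79/91, d_1 = (M_2 - M_1)/(6h_1) = 17/63. So S'(0) = -43/273.

-0.1575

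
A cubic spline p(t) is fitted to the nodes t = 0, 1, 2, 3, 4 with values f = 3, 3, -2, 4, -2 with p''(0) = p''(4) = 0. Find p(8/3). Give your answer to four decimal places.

Write M_i for p''(x_i). With h_i = 1, 1, 1, 1 and divided differences Δ_i = 0, -5, 6, -6, the continuity of p' gives the tridiagonal system
  1·M_0 + 4·M_1 + 1·M_2 = 6(Δ_1 - Δ_0) = -30
  1·M_1 + 4·M_2 + 1·M_3 = 6(Δ_2 - Δ_1) = 66
  1·M_2 + 4·M_3 + 1·M_4 = 6(Δ_3 - Δ_2) = -72
Natural end conditions: M_0 = M_4 = 0.
Solving the tridiagonal system: M_0 = 0, M_1 = -393/28, M_2 = 183/7, M_3 = -687/28, M_4 = 0.
On [2, 3], p(t) = -2 + 11/8·(t - 2) + 183/14·(t - 2)² - 473/56·(t - 2)³.
With (t - 2) = 2/3: p(8/3) = 1681/756.

2.2235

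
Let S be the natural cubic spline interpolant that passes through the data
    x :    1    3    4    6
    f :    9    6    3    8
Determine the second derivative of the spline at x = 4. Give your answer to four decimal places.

Let σ_i = S''(x_i). Step sizes h_i = 2, 1, 2; slopes of the chords Δ_i = (y_(i+1) - y_i)/h_i = -3/2, -3, 5/2.
  2·σ_0 + 6·σ_1 + 1·σ_2 = 6(Δ_1 - Δ_0) = -9
  1·σ_1 + 6·σ_2 + 2·σ_3 = 6(Δ_2 - Δ_1) = 33
Natural end conditions: σ_0 = σ_3 = 0.
Solving: σ_0 = 0, σ_1 = -87/35, σ_2 = 207/35, σ_3 = 0.

5.9143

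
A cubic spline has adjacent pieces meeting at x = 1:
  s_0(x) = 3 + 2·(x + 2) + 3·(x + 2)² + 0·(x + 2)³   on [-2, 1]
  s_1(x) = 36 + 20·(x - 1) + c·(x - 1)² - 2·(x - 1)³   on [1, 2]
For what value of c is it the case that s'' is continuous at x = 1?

s_0''(x) = 6 + 0·(x + 2), so s_0''(1) = 6. On the right, s_1''(1) = 2c, so c = 3.

3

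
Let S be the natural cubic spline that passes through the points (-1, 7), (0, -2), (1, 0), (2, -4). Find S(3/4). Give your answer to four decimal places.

-0.5156

With M_i denoting the second derivative at x_i, h_i = 1, 1, 1, and Δ_i = (y_(i+1) − y_i)/h_i = -9, 2, -4:
  1·M_0 + 4·M_1 + 1·M_2 = 6(Δ_1 - Δ_0) = 66
  1·M_1 + 4·M_2 + 1·M_3 = 6(Δ_2 - Δ_1) = -36
Natural end conditions: M_0 = M_3 = 0.
Solving: M_0 = 0, M_1 = 20, M_2 = -14, M_3 = 0.
On [0, 1], S(x) = -2 - 7/3·x + 10·x² - 17/3·x³.
With x = 3/4: S(3/4) = -33/64.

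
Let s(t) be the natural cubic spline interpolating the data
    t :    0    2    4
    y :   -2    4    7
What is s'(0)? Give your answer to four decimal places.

3.3750

Write m_i for s''(x_i). With h_i = 2, 2 and divided differences Δ_i = 3, 3/2, the continuity of s' gives the tridiagonal system
  2·m_0 + 8·m_1 + 2·m_2 = 6(Δ_1 - Δ_0) = -9
Natural end conditions: m_0 = m_2 = 0.
Solving: m_0 = 0, m_1 = -9/8, m_2 = 0.
On [0, 2], s'(t) = b_0 + 2c_0·t + 3d_0·t² with b_0 = Δ_0 - h_0(2m_0 + m_1)/6 = 27/8, c_0 = m_0/2 = 0, d_0 = (m_1 - m_0)/(6h_0) = -3/32. So s'(0) = 27/8.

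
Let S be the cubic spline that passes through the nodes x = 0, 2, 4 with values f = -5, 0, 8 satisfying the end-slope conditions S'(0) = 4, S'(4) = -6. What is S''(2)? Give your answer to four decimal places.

With σ_i denoting the second derivative at x_i, h_i = 2, 2, and Δ_i = (y_(i+1) − y_i)/h_i = 5/2, 4:
  2·σ_0 + 8·σ_1 + 2·σ_2 = 6(Δ_1 - Δ_0) = 9
Clamped end conditions give two more equations: 2h_0·σ_0 + h_0·σ_1 = 6(Δ_0 - S'(0)) = -9 and h_1·σ_1 + 2h_1·σ_2 = 6(S'(4) - Δ_1) = -60.
Hence σ_0 = -47/8, σ_1 = 29/4, σ_2 = -149/8.

7.2500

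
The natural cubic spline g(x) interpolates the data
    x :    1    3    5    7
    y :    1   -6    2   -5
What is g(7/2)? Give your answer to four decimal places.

Put M_i = g'' at the i-th knot. Here h = (2, 2, 2) and Δ = (-7/2, 4, -7/2), so the interior equations h_(i-1)·M_(i-1) + 2(h_(i-1)+h_i)·M_i + h_i·M_(i+1) = 6(Δ_i − Δ_(i-1)) read
  2·M_0 + 8·M_1 + 2·M_2 = 6(Δ_1 - Δ_0) = 45
  2·M_1 + 8·M_2 + 2·M_3 = 6(Δ_2 - Δ_1) = -45
Natural end conditions: M_0 = M_3 = 0.
Forward elimination and back-substitution give M_0 = 0, M_1 = 15/2, M_2 = -15/2, M_3 = 0.
On [3, 5], g(x) = -6 + 3/2·(x - 3) + 15/4·(x - 3)² - 5/4·(x - 3)³.
With (x - 3) = 1/2: g(7/2) = -143/32.

-4.4688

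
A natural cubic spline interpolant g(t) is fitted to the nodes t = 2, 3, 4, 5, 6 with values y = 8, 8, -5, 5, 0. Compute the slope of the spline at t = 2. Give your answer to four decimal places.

5.3929

Let M_i = g''(x_i). Step sizes h_i = 1, 1, 1, 1; slopes of the chords Δ_i = (y_(i+1) - y_i)/h_i = 0, -13, 10, -5.
  1·M_0 + 4·M_1 + 1·M_2 = 6(Δ_1 - Δ_0) = -78
  1·M_1 + 4·M_2 + 1·M_3 = 6(Δ_2 - Δ_1) = 138
  1·M_2 + 4·M_3 + 1·M_4 = 6(Δ_3 - Δ_2) = -90
Natural end conditions: M_0 = M_4 = 0.
Solving: M_0 = 0, M_1 = -453/14, M_2 = 360/7, M_3 = -495/14, M_4 = 0.
On [2, 3], g'(t) = b_0 + 2c_0·(t - 2) + 3d_0·(t - 2)² with b_0 = Δ_0 - h_0(2M_0 + M_1)/6 = 151/28, c_0 = M_0/2 = 0, d_0 = (M_1 - M_0)/(6h_0) = -151/28. So g'(2) = 151/28.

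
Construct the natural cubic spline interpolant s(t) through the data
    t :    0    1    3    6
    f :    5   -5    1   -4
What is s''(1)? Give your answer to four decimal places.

14.9286

Put M_i = s'' at the i-th knot. Here h = (1, 2, 3) and Δ = (-10, 3, -5/3), so the interior equations h_(i-1)·M_(i-1) + 2(h_(i-1)+h_i)·M_i + h_i·M_(i+1) = 6(Δ_i − Δ_(i-1)) read
  1·M_0 + 6·M_1 + 2·M_2 = 6(Δ_1 - Δ_0) = 78
  2·M_1 + 10·M_2 + 3·M_3 = 6(Δ_2 - Δ_1) = -28
Natural end conditions: M_0 = M_3 = 0.
Hence M_0 = 0, M_1 = 209/14, M_2 = -81/14, M_3 = 0.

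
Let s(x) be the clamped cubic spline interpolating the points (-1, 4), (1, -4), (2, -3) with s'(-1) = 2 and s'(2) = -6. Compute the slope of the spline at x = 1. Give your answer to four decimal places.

Put M_i = s'' at the i-th knot. Here h = (2, 1) and Δ = (-4, 1), so the interior equations h_(i-1)·M_(i-1) + 2(h_(i-1)+h_i)·M_i + h_i·M_(i+1) = 6(Δ_i − Δ_(i-1)) read
  2·M_0 + 6·M_1 + 1·M_2 = 6(Δ_1 - Δ_0) = 30
Clamped end conditions give two more equations: 2h_0·M_0 + h_0·M_1 = 6(Δ_0 - s'(-1)) = -36 and h_1·M_1 + 2h_1·M_2 = 6(s'(2) - Δ_1) = -42.
Solving the tridiagonal system: M_0 = -50/3, M_1 = 46/3, M_2 = -86/3.
On [1, 2], s'(x) = b_1 + 2c_1·(x - 1) + 3d_1·(x - 1)² with b_1 = Δ_1 - h_1(2M_1 + M_2)/6 = 2/3, c_1 = M_1/2 = 23/3, d_1 = (M_2 - M_1)/(6h_1) = -22/3. So s'(1) = 2/3.

0.6667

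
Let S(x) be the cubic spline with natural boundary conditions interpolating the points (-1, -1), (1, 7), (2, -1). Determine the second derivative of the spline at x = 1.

With m_i denoting the second derivative at x_i, h_i = 2, 1, and Δ_i = (y_(i+1) − y_i)/h_i = 4, -8:
  2·m_0 + 6·m_1 + 1·m_2 = 6(Δ_1 - Δ_0) = -72
Natural end conditions: m_0 = m_2 = 0.
Hence m_0 = 0, m_1 = -12, m_2 = 0.

-12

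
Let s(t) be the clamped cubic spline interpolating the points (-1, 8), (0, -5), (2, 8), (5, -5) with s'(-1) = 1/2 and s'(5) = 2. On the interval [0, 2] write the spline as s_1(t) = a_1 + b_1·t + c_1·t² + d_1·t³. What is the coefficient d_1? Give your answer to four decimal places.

With m_i denoting the second derivative at x_i, h_i = 1, 2, 3, and Δ_i = (y_(i+1) − y_i)/h_i = -13, 13/2, -13/3:
  1·m_0 + 6·m_1 + 2·m_2 = 6(Δ_1 - Δ_0) = 117
  2·m_1 + 10·m_2 + 3·m_3 = 6(Δ_2 - Δ_1) = -65
Clamped end conditions give two more equations: 2h_0·m_0 + h_0·m_1 = 6(Δ_0 - s'(-1)) = -81 and h_2·m_2 + 2h_2·m_3 = 6(s'(5) - Δ_2) = 38.
Solving the tridiagonal system: m_0 = -3313/57, m_1 = 2009/57, m_2 = -1036/57, m_3 = 293/19.
On [0, 2], with s_1(t) = a_1 + b_1·t + c_1·t² + d_1·t³: c_1 = m_1/2 = 2009/114, d_1 = (m_2 - m_1)/(6h_1) = -1015/228, b_1 = Δ_1 - h_1(2m_1 + m_2)/6 = -1247/114.

-4.4518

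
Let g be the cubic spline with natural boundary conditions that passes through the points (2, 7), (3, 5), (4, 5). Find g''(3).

Put M_i = g'' at the i-th knot. Here h = (1, 1) and Δ = (-2, 0), so the interior equations h_(i-1)·M_(i-1) + 2(h_(i-1)+h_i)·M_i + h_i·M_(i+1) = 6(Δ_i − Δ_(i-1)) read
  1·M_0 + 4·M_1 + 1·M_2 = 6(Δ_1 - Δ_0) = 12
Natural end conditions: M_0 = M_2 = 0.
Hence M_0 = 0, M_1 = 3, M_2 = 0.

3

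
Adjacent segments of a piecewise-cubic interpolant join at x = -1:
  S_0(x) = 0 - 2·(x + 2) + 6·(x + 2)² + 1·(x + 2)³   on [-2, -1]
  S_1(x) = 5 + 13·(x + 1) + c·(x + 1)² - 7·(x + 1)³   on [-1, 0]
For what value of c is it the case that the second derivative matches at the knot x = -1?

9

S_0''(x) = 12 + 6·(x + 2), so S_0''(-1) = 18. On the right, S_1''(-1) = 2c, so c = 9.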